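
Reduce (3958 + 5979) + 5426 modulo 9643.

5720

3958 + 5979 = 9937 ≡ 294 (mod 9643)
294 + 5426 = 5720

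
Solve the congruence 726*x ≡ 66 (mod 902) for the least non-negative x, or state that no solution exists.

15

gcd(726, 902) = 22, and 22 | 66, so solutions exist.
Divide through by 22: 33*x ≡ 3 (mod 41).
33⁻¹ ≡ 5 (mod 41).
x ≡ 5*3 ≡ 15 (mod 41).
The smallest non-negative solution is x = 15.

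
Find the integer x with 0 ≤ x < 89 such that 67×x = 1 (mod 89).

4

Run the extended Euclidean algorithm:
89 = 1*67 + 22
67 = 3*22 + 1
22 = 22*1 + 0
gcd(67, 89) = 1, so the inverse exists.
Back-substitute for 1:
1 = 1*67 − 3*22
  = −3*89 + 4*67
So 67⁻¹ ≡ 4 (mod 89).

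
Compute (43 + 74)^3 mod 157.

56

43 + 74 = 117
(117)^3 ≡ 56 (mod 157)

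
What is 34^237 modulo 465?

237 in binary is 11101101, i.e. 237 = 128 + 64 + 32 + 8 + 4 + 1.
34^1 ≡ 34 (mod 465)
34^2 ≡ 34^2 = 1156 ≡ 226 (mod 465)
34^4 ≡ 226^2 = 51076 ≡ 391 (mod 465)
34^8 ≡ 391^2 = 152881 ≡ 361 (mod 465)
34^16 ≡ 361^2 = 130321 ≡ 121 (mod 465)
34^32 ≡ 121^2 = 14641 ≡ 226 (mod 465)
34^64 ≡ 226^2 = 51076 ≡ 391 (mod 465)
34^128 ≡ 391^2 = 152881 ≡ 361 (mod 465)
34^237 = 34^128 · 34^64 · 34^32 · 34^8 · 34^4 · 34^1 ≡ 361 · 391 · 226 · 361 · 391 · 34 (mod 465).
Accumulate the product:
361 · 391 = 141151 ≡ 256
256 · 226 = 57856 ≡ 196
196 · 361 = 70756 ≡ 76
76 · 391 = 29716 ≡ 421
421 · 34 = 14314 ≡ 364

364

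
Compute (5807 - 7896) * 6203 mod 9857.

3888

5807 - 7896 = -2089 ≡ 7768 (mod 9857)
7768 * 6203 = 48184904 ≡ 3888 (mod 9857)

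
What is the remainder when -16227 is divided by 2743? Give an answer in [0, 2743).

231

-16227 = -6×2743 + 231, so -16227 ≡ 231 (mod 2743).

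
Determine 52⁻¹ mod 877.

253

By the extended Euclidean algorithm:
877 = 16×52 + 45
52 = 1×45 + 7
45 = 6×7 + 3
7 = 2×3 + 1
3 = 3×1 + 0
gcd(52, 877) = 1, so the inverse exists.
Back-substitute for 1:
1 = 1×7 − 2×3
  = −2×45 + 13×7
  = 13×52 − 15×45
  = −15×877 + 253×52
So 52⁻¹ ≡ 253 (mod 877).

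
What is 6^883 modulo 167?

Compute successive squares:
883 in binary is 1101110011, i.e. 883 = 512 + 256 + 64 + 32 + 16 + 2 + 1.
6^1 ≡ 6 (mod 167)
6^2 ≡ 6^2 = 36 (mod 167)
6^4 ≡ 36^2 = 1296 ≡ 127 (mod 167)
6^8 ≡ 127^2 = 16129 ≡ 97 (mod 167)
6^16 ≡ 97^2 = 9409 ≡ 57 (mod 167)
6^32 ≡ 57^2 = 3249 ≡ 76 (mod 167)
6^64 ≡ 76^2 = 5776 ≡ 98 (mod 167)
6^128 ≡ 98^2 = 9604 ≡ 85 (mod 167)
6^256 ≡ 85^2 = 7225 ≡ 44 (mod 167)
6^512 ≡ 44^2 = 1936 ≡ 99 (mod 167)
6^883 = 6^512 × 6^256 × 6^64 × 6^32 × 6^16 × 6^2 × 6^1 ≡ 99 × 44 × 98 × 76 × 57 × 36 × 6 (mod 167).
Accumulate the product:
99 × 44 = 4356 ≡ 14
14 × 98 = 1372 ≡ 36
36 × 76 = 2736 ≡ 64
64 × 57 = 3648 ≡ 141
141 × 36 = 5076 ≡ 66
66 × 6 = 396 ≡ 62

62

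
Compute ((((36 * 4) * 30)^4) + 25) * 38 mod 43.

36 * 4 = 144 ≡ 15 (mod 43)
15 * 30 = 450 ≡ 20 (mod 43)
(20)^4 ≡ 40 (mod 43)
40 + 25 = 65 ≡ 22 (mod 43)
22 * 38 = 836 ≡ 19 (mod 43)

19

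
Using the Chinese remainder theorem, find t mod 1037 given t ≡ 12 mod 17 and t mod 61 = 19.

17⁻¹ mod 61: 17·18 ≡ 1 (mod 61), so 17⁻¹ ≡ 18.
t = 12 + 17·((19 − 12)·18 mod 61) = 12 + 17·4 = 80.

80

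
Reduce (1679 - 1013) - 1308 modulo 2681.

2039

1679 - 1013 = 666
666 - 1308 = -642 ≡ 2039 (mod 2681)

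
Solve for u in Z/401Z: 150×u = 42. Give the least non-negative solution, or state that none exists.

gcd(150, 401) = 1, so a unique solution mod 401 exists.
150⁻¹ ≡ 131 (mod 401).
u ≡ 131×42 ≡ 289 (mod 401).

289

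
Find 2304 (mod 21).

15

2304 = 109·21 + 15, so 2304 ≡ 15 (mod 21).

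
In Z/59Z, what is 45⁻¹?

59 = 1·45 + 14
45 = 3·14 + 3
14 = 4·3 + 2
3 = 1·2 + 1
2 = 2·1 + 0
gcd(45, 59) = 1, so the inverse exists.
Bézout: 1 = −16·59 + 21·45.
So 45⁻¹ ≡ 21 (mod 59).

21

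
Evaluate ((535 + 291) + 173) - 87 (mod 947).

912

535 + 291 = 826
826 + 173 = 999 ≡ 52 (mod 947)
52 - 87 = -35 ≡ 912 (mod 947)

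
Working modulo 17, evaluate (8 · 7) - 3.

8 · 7 = 56 ≡ 5 (mod 17)
5 - 3 = 2

2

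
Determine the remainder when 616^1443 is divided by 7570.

2026

By square-and-multiply:
1443 in binary is 10110100011, i.e. 1443 = 1024 + 256 + 128 + 32 + 2 + 1.
616^1 ≡ 616 (mod 7570)
616^2 ≡ 616^2 = 379456 ≡ 956 (mod 7570)
616^4 ≡ 956^2 = 913936 ≡ 5536 (mod 7570)
616^8 ≡ 5536^2 = 30647296 ≡ 3936 (mod 7570)
616^16 ≡ 3936^2 = 15492096 ≡ 3876 (mod 7570)
616^32 ≡ 3876^2 = 15023376 ≡ 4496 (mod 7570)
616^64 ≡ 4496^2 = 20214016 ≡ 2116 (mod 7570)
616^128 ≡ 2116^2 = 4477456 ≡ 3586 (mod 7570)
616^256 ≡ 3586^2 = 12859396 ≡ 5536 (mod 7570)
616^512 ≡ 5536^2 = 30647296 ≡ 3936 (mod 7570)
616^1024 ≡ 3936^2 = 15492096 ≡ 3876 (mod 7570)
616^1443 = 616^1024 · 616^256 · 616^128 · 616^32 · 616^2 · 616^1 ≡ 3876 · 5536 · 3586 · 4496 · 956 · 616 (mod 7570).
Accumulate the product:
3876 · 5536 = 21457536 ≡ 4156
4156 · 3586 = 14903416 ≡ 5656
5656 · 4496 = 25429376 ≡ 1746
1746 · 956 = 1669176 ≡ 3776
3776 · 616 = 2326016 ≡ 2026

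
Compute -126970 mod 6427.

-126970 = -20×6427 + 1570, so -126970 ≡ 1570 (mod 6427).

1570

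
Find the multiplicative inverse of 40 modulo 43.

43 = 1·40 + 3
40 = 13·3 + 1
3 = 3·1 + 0
gcd(40, 43) = 1, so the inverse exists.
Back-substitute for 1:
1 = 1·40 − 13·3
  = −13·43 + 14·40
So 40⁻¹ ≡ 14 (mod 43).

14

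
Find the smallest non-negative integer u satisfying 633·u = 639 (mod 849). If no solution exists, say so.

gcd(633, 849) = 3, and 3 | 639, so solutions exist.
Divide through by 3: 211·u ≡ 213 (mod 283).
211⁻¹ ≡ 169 (mod 283).
u ≡ 169·213 ≡ 56 (mod 283).
The smallest non-negative solution is u = 56.

56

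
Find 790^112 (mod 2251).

Compute successive squares:
112 in binary is 1110000, i.e. 112 = 64 + 32 + 16.
790^1 ≡ 790 (mod 2251)
790^2 ≡ 790^2 = 624100 ≡ 573 (mod 2251)
790^4 ≡ 573^2 = 328329 ≡ 1934 (mod 2251)
790^8 ≡ 1934^2 = 3740356 ≡ 1445 (mod 2251)
790^16 ≡ 1445^2 = 2088025 ≡ 1348 (mod 2251)
790^32 ≡ 1348^2 = 1817104 ≡ 547 (mod 2251)
790^64 ≡ 547^2 = 299209 ≡ 2077 (mod 2251)
790^112 = 790^64 × 790^32 × 790^16 ≡ 2077 × 547 × 1348 (mod 2251).
Accumulate the product:
2077 × 547 = 1136119 ≡ 1615
1615 × 1348 = 2177020 ≡ 303

303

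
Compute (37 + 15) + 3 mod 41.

37 + 15 = 52 ≡ 11 (mod 41)
11 + 3 = 14

14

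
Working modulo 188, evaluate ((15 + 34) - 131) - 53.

15 + 34 = 49
49 - 131 = -82 ≡ 106 (mod 188)
106 - 53 = 53

53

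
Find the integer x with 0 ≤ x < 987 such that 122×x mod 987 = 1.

987 = 8*122 + 11
122 = 11*11 + 1
11 = 11*1 + 0
gcd(122, 987) = 1, so the inverse exists.
Back-substitute for 1:
1 = 1*122 − 11*11
  = −11*987 + 89*122
So 122⁻¹ ≡ 89 (mod 987).

89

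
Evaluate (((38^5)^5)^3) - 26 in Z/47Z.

9

(38)^5 ≡ 30 (mod 47)
(30)^5 ≡ 13 (mod 47)
(13)^3 ≡ 35 (mod 47)
35 - 26 = 9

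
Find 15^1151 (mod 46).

15^1 ≡ 15 (mod 46)
15^2 ≡ 15^2 = 225 ≡ 41 (mod 46)
15^4 ≡ 41^2 = 1681 ≡ 25 (mod 46)
15^8 ≡ 25^2 = 625 ≡ 27 (mod 46)
15^16 ≡ 27^2 = 729 ≡ 39 (mod 46)
15^32 ≡ 39^2 = 1521 ≡ 3 (mod 46)
15^64 ≡ 3^2 = 9 (mod 46)
15^128 ≡ 9^2 = 81 ≡ 35 (mod 46)
15^256 ≡ 35^2 = 1225 ≡ 29 (mod 46)
15^512 ≡ 29^2 = 841 ≡ 13 (mod 46)
15^1024 ≡ 13^2 = 169 ≡ 31 (mod 46)
15^1151 = 15^1024 * 15^64 * 15^32 * 15^16 * 15^8 * 15^4 * 15^2 * 15^1 ≡ 31 * 9 * 3 * 39 * 27 * 25 * 41 * 15 (mod 46).
Accumulate the product:
31 * 9 = 279 ≡ 3
3 * 3 = 9
9 * 39 = 351 ≡ 29
29 * 27 = 783 ≡ 1
1 * 25 = 25
25 * 41 = 1025 ≡ 13
13 * 15 = 195 ≡ 11

11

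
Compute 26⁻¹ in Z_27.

Apply the Euclidean algorithm and back-substitute:
27 = 1*26 + 1
26 = 26*1 + 0
gcd(26, 27) = 1, so the inverse exists.
Bézout: 1 = 1*27 − 1*26.
So 26⁻¹ ≡ −1 ≡ 26 (mod 27).

26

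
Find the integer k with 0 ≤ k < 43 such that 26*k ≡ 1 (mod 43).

5

43 = 1×26 + 17
26 = 1×17 + 9
17 = 1×9 + 8
9 = 1×8 + 1
8 = 8×1 + 0
gcd(26, 43) = 1, so the inverse exists.
Back-substitute for 1:
1 = 1×9 − 1×8
  = −1×17 + 2×9
  = 2×26 − 3×17
  = −3×43 + 5×26
So 26⁻¹ ≡ 5 (mod 43).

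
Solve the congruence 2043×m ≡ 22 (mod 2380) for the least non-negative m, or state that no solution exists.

2274

gcd(2043, 2380) = 1, so a unique solution mod 2380 exists.
2043⁻¹ ≡ 2267 (mod 2380).
m ≡ 2267×22 ≡ 2274 (mod 2380).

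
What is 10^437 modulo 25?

Using repeated squaring:
437 in binary is 110110101, i.e. 437 = 256 + 128 + 32 + 16 + 4 + 1.
10^1 ≡ 10 (mod 25)
10^2 ≡ 10^2 = 100 ≡ 0 (mod 25)
10^4 ≡ 0^2 = 0 (mod 25)
10^8 ≡ 0^2 = 0 (mod 25)
10^16 ≡ 0^2 = 0 (mod 25)
10^32 ≡ 0^2 = 0 (mod 25)
10^64 ≡ 0^2 = 0 (mod 25)
10^128 ≡ 0^2 = 0 (mod 25)
10^256 ≡ 0^2 = 0 (mod 25)
10^437 = 10^256 * 10^128 * 10^32 * 10^16 * 10^4 * 10^1 ≡ 0 * 0 * 0 * 0 * 0 * 10 (mod 25).
Accumulate the product:
0 * 0 = 0
0 * 0 = 0
0 * 0 = 0
0 * 0 = 0
0 * 10 = 0

0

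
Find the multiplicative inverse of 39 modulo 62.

62 = 1·39 + 23
39 = 1·23 + 16
23 = 1·16 + 7
16 = 2·7 + 2
7 = 3·2 + 1
2 = 2·1 + 0
gcd(39, 62) = 1, so the inverse exists.
Bézout: 1 = 17·62 − 27·39.
So 39⁻¹ ≡ −27 ≡ 35 (mod 62).

35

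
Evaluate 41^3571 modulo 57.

2

3571 in binary is 110111110011, i.e. 3571 = 2048 + 1024 + 256 + 128 + 64 + 32 + 16 + 2 + 1.
41^1 ≡ 41 (mod 57)
41^2 ≡ 41^2 = 1681 ≡ 28 (mod 57)
41^4 ≡ 28^2 = 784 ≡ 43 (mod 57)
41^8 ≡ 43^2 = 1849 ≡ 25 (mod 57)
41^16 ≡ 25^2 = 625 ≡ 55 (mod 57)
41^32 ≡ 55^2 = 3025 ≡ 4 (mod 57)
41^64 ≡ 4^2 = 16 (mod 57)
41^128 ≡ 16^2 = 256 ≡ 28 (mod 57)
41^256 ≡ 28^2 = 784 ≡ 43 (mod 57)
41^512 ≡ 43^2 = 1849 ≡ 25 (mod 57)
41^1024 ≡ 25^2 = 625 ≡ 55 (mod 57)
41^2048 ≡ 55^2 = 3025 ≡ 4 (mod 57)
41^3571 = 41^2048 * 41^1024 * 41^256 * 41^128 * 41^64 * 41^32 * 41^16 * 41^2 * 41^1 ≡ 4 * 55 * 43 * 28 * 16 * 4 * 55 * 28 * 41 (mod 57).
Accumulate the product:
4 * 55 = 220 ≡ 49
49 * 43 = 2107 ≡ 55
55 * 28 = 1540 ≡ 1
1 * 16 = 16
16 * 4 = 64 ≡ 7
7 * 55 = 385 ≡ 43
43 * 28 = 1204 ≡ 7
7 * 41 = 287 ≡ 2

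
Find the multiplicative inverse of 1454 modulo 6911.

6526

Apply the Euclidean algorithm and back-substitute:
6911 = 4·1454 + 1095
1454 = 1·1095 + 359
1095 = 3·359 + 18
359 = 19·18 + 17
18 = 1·17 + 1
17 = 17·1 + 0
gcd(1454, 6911) = 1, so the inverse exists.
Bézout: 1 = 81·6911 − 385·1454.
So 1454⁻¹ ≡ −385 ≡ 6526 (mod 6911).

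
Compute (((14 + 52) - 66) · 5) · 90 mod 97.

14 + 52 = 66
66 - 66 = 0
0 · 5 = 0
0 · 90 = 0

0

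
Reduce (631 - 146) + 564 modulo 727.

631 - 146 = 485
485 + 564 = 1049 ≡ 322 (mod 727)

322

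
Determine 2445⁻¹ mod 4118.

2043

By the extended Euclidean algorithm:
4118 = 1*2445 + 1673
2445 = 1*1673 + 772
1673 = 2*772 + 129
772 = 5*129 + 127
129 = 1*127 + 2
127 = 63*2 + 1
2 = 2*1 + 0
gcd(2445, 4118) = 1, so the inverse exists.
Bézout: 1 = −1213*4118 + 2043*2445.
So 2445⁻¹ ≡ 2043 (mod 4118).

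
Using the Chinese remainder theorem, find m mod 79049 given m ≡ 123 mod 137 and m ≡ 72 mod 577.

28345

137⁻¹ mod 577: 137*358 ≡ 1 (mod 577), so 137⁻¹ ≡ 358.
m = 123 + 137*((72 − 123)*358 mod 577) = 123 + 137*206 = 28345.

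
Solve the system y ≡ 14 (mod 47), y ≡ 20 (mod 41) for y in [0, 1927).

47⁻¹ mod 41: 47*7 ≡ 1 (mod 41), so 47⁻¹ ≡ 7.
y = 14 + 47*((20 − 14)*7 mod 41) = 14 + 47*1 = 61.

61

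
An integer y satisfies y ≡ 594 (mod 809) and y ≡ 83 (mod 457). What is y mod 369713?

809⁻¹ mod 457: 809*383 ≡ 1 (mod 457), so 809⁻¹ ≡ 383.
y = 594 + 809*((83 − 594)*383 mod 457) = 594 + 809*340 = 275654.

275654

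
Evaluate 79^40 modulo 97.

Using repeated squaring:
40 in binary is 101000, i.e. 40 = 32 + 8.
79^1 ≡ 79 (mod 97)
79^2 ≡ 79^2 = 6241 ≡ 33 (mod 97)
79^4 ≡ 33^2 = 1089 ≡ 22 (mod 97)
79^8 ≡ 22^2 = 484 ≡ 96 (mod 97)
79^16 ≡ 96^2 = 9216 ≡ 1 (mod 97)
79^32 ≡ 1^2 = 1 (mod 97)
79^40 = 79^32 * 79^8 ≡ 1 * 96 (mod 97).
1 * 96 = 96 ≡ 96 (mod 97).

96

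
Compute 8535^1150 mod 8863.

4659

By square-and-multiply:
1150 in binary is 10001111110, i.e. 1150 = 1024 + 64 + 32 + 16 + 8 + 4 + 2.
8535^1 ≡ 8535 (mod 8863)
8535^2 ≡ 8535^2 = 72846225 ≡ 1228 (mod 8863)
8535^4 ≡ 1228^2 = 1507984 ≡ 1274 (mod 8863)
8535^8 ≡ 1274^2 = 1623076 ≡ 1147 (mod 8863)
8535^16 ≡ 1147^2 = 1315609 ≡ 3885 (mod 8863)
8535^32 ≡ 3885^2 = 15093225 ≡ 8399 (mod 8863)
8535^64 ≡ 8399^2 = 70543201 ≡ 2584 (mod 8863)
8535^128 ≡ 2584^2 = 6677056 ≡ 3217 (mod 8863)
8535^256 ≡ 3217^2 = 10349089 ≡ 5968 (mod 8863)
8535^512 ≡ 5968^2 = 35617024 ≡ 5490 (mod 8863)
8535^1024 ≡ 5490^2 = 30140100 ≡ 5900 (mod 8863)
8535^1150 = 8535^1024 × 8535^64 × 8535^32 × 8535^16 × 8535^8 × 8535^4 × 8535^2 ≡ 5900 × 2584 × 8399 × 3885 × 1147 × 1274 × 1228 (mod 8863).
Accumulate the product:
5900 × 2584 = 15245600 ≡ 1240
1240 × 8399 = 10414760 ≡ 735
735 × 3885 = 2855475 ≡ 1589
1589 × 1147 = 1822583 ≡ 5668
5668 × 1274 = 7221032 ≡ 6550
6550 × 1228 = 8043400 ≡ 4659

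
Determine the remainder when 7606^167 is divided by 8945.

7436

167 in binary is 10100111, i.e. 167 = 128 + 32 + 4 + 2 + 1.
7606^1 ≡ 7606 (mod 8945)
7606^2 ≡ 7606^2 = 57851236 ≡ 3921 (mod 8945)
7606^4 ≡ 3921^2 = 15374241 ≡ 6731 (mod 8945)
7606^8 ≡ 6731^2 = 45306361 ≡ 8881 (mod 8945)
7606^16 ≡ 8881^2 = 78872161 ≡ 4096 (mod 8945)
7606^32 ≡ 4096^2 = 16777216 ≡ 5341 (mod 8945)
7606^64 ≡ 5341^2 = 28526281 ≡ 676 (mod 8945)
7606^128 ≡ 676^2 = 456976 ≡ 781 (mod 8945)
7606^167 = 7606^128 · 7606^32 · 7606^4 · 7606^2 · 7606^1 ≡ 781 · 5341 · 6731 · 3921 · 7606 (mod 8945).
Accumulate the product:
781 · 5341 = 4171321 ≡ 2951
2951 · 6731 = 19863181 ≡ 5281
5281 · 3921 = 20706801 ≡ 8071
8071 · 7606 = 61388026 ≡ 7436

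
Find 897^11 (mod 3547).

Using repeated squaring:
897^1 ≡ 897 (mod 3547)
897^2 ≡ 897^2 = 804609 ≡ 2987 (mod 3547)
897^4 ≡ 2987^2 = 8922169 ≡ 1464 (mod 3547)
897^8 ≡ 1464^2 = 2143296 ≡ 908 (mod 3547)
897^11 = 897^8 * 897^2 * 897^1 ≡ 908 * 2987 * 897 (mod 3547).
Accumulate the product:
908 * 2987 = 2712196 ≡ 2288
2288 * 897 = 2052336 ≡ 2170

2170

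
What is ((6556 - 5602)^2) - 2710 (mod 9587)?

6228

6556 - 5602 = 954
(954)^2 ≡ 8938 (mod 9587)
8938 - 2710 = 6228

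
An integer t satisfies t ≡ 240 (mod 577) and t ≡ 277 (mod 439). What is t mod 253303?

577⁻¹ mod 439: 577·35 ≡ 1 (mod 439), so 577⁻¹ ≡ 35.
t = 240 + 577·((277 − 240)·35 mod 439) = 240 + 577·417 = 240849.
Check: 240849 mod 577 = 240, 240849 mod 439 = 277. ✓

240849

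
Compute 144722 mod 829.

476

144722 = 174×829 + 476, so 144722 ≡ 476 (mod 829).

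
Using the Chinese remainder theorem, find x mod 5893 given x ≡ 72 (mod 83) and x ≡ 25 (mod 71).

238

83⁻¹ mod 71: 83*6 ≡ 1 (mod 71), so 83⁻¹ ≡ 6.
x = 72 + 83*((25 − 72)*6 mod 71) = 72 + 83*2 = 238.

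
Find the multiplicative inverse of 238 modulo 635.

627

635 = 2·238 + 159
238 = 1·159 + 79
159 = 2·79 + 1
79 = 79·1 + 0
gcd(238, 635) = 1, so the inverse exists.
Back-substitute for 1:
1 = 1·159 − 2·79
  = −2·238 + 3·159
  = 3·635 − 8·238
So 238⁻¹ ≡ −8 ≡ 627 (mod 635).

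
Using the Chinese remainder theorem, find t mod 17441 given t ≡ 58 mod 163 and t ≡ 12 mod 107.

163⁻¹ mod 107: 163·86 ≡ 1 (mod 107), so 163⁻¹ ≡ 86.
t = 58 + 163·((12 − 58)·86 mod 107) = 58 + 163·3 = 547.
Check: 547 mod 163 = 58, 547 mod 107 = 12. ✓

547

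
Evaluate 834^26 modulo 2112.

768

By square-and-multiply:
26 in binary is 11010, i.e. 26 = 16 + 8 + 2.
834^1 ≡ 834 (mod 2112)
834^2 ≡ 834^2 = 695556 ≡ 708 (mod 2112)
834^4 ≡ 708^2 = 501264 ≡ 720 (mod 2112)
834^8 ≡ 720^2 = 518400 ≡ 960 (mod 2112)
834^16 ≡ 960^2 = 921600 ≡ 768 (mod 2112)
834^26 = 834^16 · 834^8 · 834^2 ≡ 768 · 960 · 708 (mod 2112).
Accumulate the product:
768 · 960 = 737280 ≡ 192
192 · 708 = 135936 ≡ 768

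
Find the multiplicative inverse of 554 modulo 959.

708

Apply the Euclidean algorithm and back-substitute:
959 = 1×554 + 405
554 = 1×405 + 149
405 = 2×149 + 107
149 = 1×107 + 42
107 = 2×42 + 23
42 = 1×23 + 19
23 = 1×19 + 4
19 = 4×4 + 3
4 = 1×3 + 1
3 = 3×1 + 0
gcd(554, 959) = 1, so the inverse exists.
Back-substitute for 1:
1 = 1×4 − 1×3
  = −1×19 + 5×4
  = 5×23 − 6×19
  = −6×42 + 11×23
  = 11×107 − 28×42
  = −28×149 + 39×107
  = 39×405 − 106×149
  = −106×554 + 145×405
  = 145×959 − 251×554
So 554⁻¹ ≡ −251 ≡ 708 (mod 959).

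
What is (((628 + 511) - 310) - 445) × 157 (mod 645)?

628 + 511 = 1139 ≡ 494 (mod 645)
494 - 310 = 184
184 - 445 = -261 ≡ 384 (mod 645)
384 × 157 = 60288 ≡ 303 (mod 645)

303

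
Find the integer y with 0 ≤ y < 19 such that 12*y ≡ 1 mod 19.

19 = 1×12 + 7
12 = 1×7 + 5
7 = 1×5 + 2
5 = 2×2 + 1
2 = 2×1 + 0
gcd(12, 19) = 1, so the inverse exists.
Bézout: 1 = −5×19 + 8×12.
So 12⁻¹ ≡ 8 (mod 19).

8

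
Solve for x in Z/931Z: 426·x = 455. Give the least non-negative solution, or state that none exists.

gcd(426, 931) = 1, so a unique solution mod 931 exists.
426⁻¹ ≡ 601 (mod 931).
x ≡ 601·455 ≡ 672 (mod 931).

672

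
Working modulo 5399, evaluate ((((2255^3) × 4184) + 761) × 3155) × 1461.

(2255)^3 ≡ 437 (mod 5399)
437 × 4184 = 1828408 ≡ 3546 (mod 5399)
3546 + 761 = 4307
4307 × 3155 = 13588585 ≡ 4701 (mod 5399)
4701 × 1461 = 6868161 ≡ 633 (mod 5399)

633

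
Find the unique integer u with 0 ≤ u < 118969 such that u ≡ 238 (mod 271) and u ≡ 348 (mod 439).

35468

271⁻¹ mod 439: 271×81 ≡ 1 (mod 439), so 271⁻¹ ≡ 81.
u = 238 + 271×((348 − 238)×81 mod 439) = 238 + 271×130 = 35468.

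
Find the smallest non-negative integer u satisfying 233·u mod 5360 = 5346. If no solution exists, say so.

322

gcd(233, 5360) = 1, so a unique solution mod 5360 exists.
233⁻¹ ≡ 5337 (mod 5360).
u ≡ 5337·5346 ≡ 322 (mod 5360).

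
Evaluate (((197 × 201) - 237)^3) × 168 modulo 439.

197 × 201 = 39597 ≡ 87 (mod 439)
87 - 237 = -150 ≡ 289 (mod 439)
(289)^3 ≡ 32 (mod 439)
32 × 168 = 5376 ≡ 108 (mod 439)

108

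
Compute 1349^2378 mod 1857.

1603

Compute successive squares:
2378 in binary is 100101001010, i.e. 2378 = 2048 + 256 + 64 + 8 + 2.
1349^1 ≡ 1349 (mod 1857)
1349^2 ≡ 1349^2 = 1819801 ≡ 1798 (mod 1857)
1349^4 ≡ 1798^2 = 3232804 ≡ 1624 (mod 1857)
1349^8 ≡ 1624^2 = 2637376 ≡ 436 (mod 1857)
1349^16 ≡ 436^2 = 190096 ≡ 682 (mod 1857)
1349^32 ≡ 682^2 = 465124 ≡ 874 (mod 1857)
1349^64 ≡ 874^2 = 763876 ≡ 649 (mod 1857)
1349^128 ≡ 649^2 = 421201 ≡ 1519 (mod 1857)
1349^256 ≡ 1519^2 = 2307361 ≡ 967 (mod 1857)
1349^512 ≡ 967^2 = 935089 ≡ 1018 (mod 1857)
1349^1024 ≡ 1018^2 = 1036324 ≡ 118 (mod 1857)
1349^2048 ≡ 118^2 = 13924 ≡ 925 (mod 1857)
1349^2378 = 1349^2048 × 1349^256 × 1349^64 × 1349^8 × 1349^2 ≡ 925 × 967 × 649 × 436 × 1798 (mod 1857).
Accumulate the product:
925 × 967 = 894475 ≡ 1258
1258 × 649 = 816442 ≡ 1219
1219 × 436 = 531484 ≡ 382
382 × 1798 = 686836 ≡ 1603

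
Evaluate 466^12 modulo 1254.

Using repeated squaring:
12 in binary is 1100, i.e. 12 = 8 + 4.
466^1 ≡ 466 (mod 1254)
466^2 ≡ 466^2 = 217156 ≡ 214 (mod 1254)
466^4 ≡ 214^2 = 45796 ≡ 652 (mod 1254)
466^8 ≡ 652^2 = 425104 ≡ 1252 (mod 1254)
466^12 = 466^8 × 466^4 ≡ 1252 × 652 (mod 1254).
1252 × 652 = 816304 ≡ 1204 (mod 1254).

1204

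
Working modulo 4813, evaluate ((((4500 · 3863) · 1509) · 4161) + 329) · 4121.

4500 · 3863 = 17383500 ≡ 3757 (mod 4813)
3757 · 1509 = 5669313 ≡ 4412 (mod 4813)
4412 · 4161 = 18358332 ≡ 1550 (mod 4813)
1550 + 329 = 1879
1879 · 4121 = 7743359 ≡ 4055 (mod 4813)

4055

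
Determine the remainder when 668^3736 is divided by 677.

Compute successive squares:
3736 in binary is 111010011000, i.e. 3736 = 2048 + 1024 + 512 + 128 + 16 + 8.
668^1 ≡ 668 (mod 677)
668^2 ≡ 668^2 = 446224 ≡ 81 (mod 677)
668^4 ≡ 81^2 = 6561 ≡ 468 (mod 677)
668^8 ≡ 468^2 = 219024 ≡ 353 (mod 677)
668^16 ≡ 353^2 = 124609 ≡ 41 (mod 677)
668^32 ≡ 41^2 = 1681 ≡ 327 (mod 677)
668^64 ≡ 327^2 = 106929 ≡ 640 (mod 677)
668^128 ≡ 640^2 = 409600 ≡ 15 (mod 677)
668^256 ≡ 15^2 = 225 (mod 677)
668^512 ≡ 225^2 = 50625 ≡ 527 (mod 677)
668^1024 ≡ 527^2 = 277729 ≡ 159 (mod 677)
668^2048 ≡ 159^2 = 25281 ≡ 232 (mod 677)
668^3736 = 668^2048 × 668^1024 × 668^512 × 668^128 × 668^16 × 668^8 ≡ 232 × 159 × 527 × 15 × 41 × 353 (mod 677).
Accumulate the product:
232 × 159 = 36888 ≡ 330
330 × 527 = 173910 ≡ 598
598 × 15 = 8970 ≡ 169
169 × 41 = 6929 ≡ 159
159 × 353 = 56127 ≡ 613

613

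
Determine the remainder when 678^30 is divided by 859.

455

30 in binary is 11110, i.e. 30 = 16 + 8 + 4 + 2.
678^1 ≡ 678 (mod 859)
678^2 ≡ 678^2 = 459684 ≡ 119 (mod 859)
678^4 ≡ 119^2 = 14161 ≡ 417 (mod 859)
678^8 ≡ 417^2 = 173889 ≡ 371 (mod 859)
678^16 ≡ 371^2 = 137641 ≡ 201 (mod 859)
678^30 = 678^16 * 678^8 * 678^4 * 678^2 ≡ 201 * 371 * 417 * 119 (mod 859).
Accumulate the product:
201 * 371 = 74571 ≡ 697
697 * 417 = 290649 ≡ 307
307 * 119 = 36533 ≡ 455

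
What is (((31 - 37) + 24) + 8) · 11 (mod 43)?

28

31 - 37 = -6 ≡ 37 (mod 43)
37 + 24 = 61 ≡ 18 (mod 43)
18 + 8 = 26
26 · 11 = 286 ≡ 28 (mod 43)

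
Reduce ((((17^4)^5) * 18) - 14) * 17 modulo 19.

(17)^4 ≡ 16 (mod 19)
(16)^5 ≡ 4 (mod 19)
4 * 18 = 72 ≡ 15 (mod 19)
15 - 14 = 1
1 * 17 = 17

17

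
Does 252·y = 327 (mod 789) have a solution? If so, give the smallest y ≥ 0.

42

gcd(252, 789) = 3, and 3 | 327, so solutions exist.
Divide through by 3: 84·y = 109 (mod 263).
84⁻¹ ≡ 191 (mod 263).
y ≡ 191·109 ≡ 42 (mod 263).
The smallest non-negative solution is y = 42.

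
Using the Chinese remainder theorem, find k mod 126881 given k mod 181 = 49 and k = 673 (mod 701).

181⁻¹ mod 701: 181·244 ≡ 1 (mod 701), so 181⁻¹ ≡ 244.
k = 49 + 181·((673 − 49)·244 mod 701) = 49 + 181·139 = 25208.
Check: 25208 mod 181 = 49, 25208 mod 701 = 673. ✓

25208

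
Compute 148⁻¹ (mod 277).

277 = 1×148 + 129
148 = 1×129 + 19
129 = 6×19 + 15
19 = 1×15 + 4
15 = 3×4 + 3
4 = 1×3 + 1
3 = 3×1 + 0
gcd(148, 277) = 1, so the inverse exists.
Bézout: 1 = −39×277 + 73×148.
So 148⁻¹ ≡ 73 (mod 277).

73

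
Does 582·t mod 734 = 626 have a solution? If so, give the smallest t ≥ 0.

49

gcd(582, 734) = 2, and 2 | 626, so solutions exist.
Divide through by 2: 291·t = 313 (mod 367).
291⁻¹ ≡ 169 (mod 367).
t ≡ 169·313 ≡ 49 (mod 367).
The smallest non-negative solution is t = 49.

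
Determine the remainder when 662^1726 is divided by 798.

Using repeated squaring:
1726 in binary is 11010111110, i.e. 1726 = 1024 + 512 + 128 + 32 + 16 + 8 + 4 + 2.
662^1 ≡ 662 (mod 798)
662^2 ≡ 662^2 = 438244 ≡ 142 (mod 798)
662^4 ≡ 142^2 = 20164 ≡ 214 (mod 798)
662^8 ≡ 214^2 = 45796 ≡ 310 (mod 798)
662^16 ≡ 310^2 = 96100 ≡ 340 (mod 798)
662^32 ≡ 340^2 = 115600 ≡ 688 (mod 798)
662^64 ≡ 688^2 = 473344 ≡ 130 (mod 798)
662^128 ≡ 130^2 = 16900 ≡ 142 (mod 798)
662^256 ≡ 142^2 = 20164 ≡ 214 (mod 798)
662^512 ≡ 214^2 = 45796 ≡ 310 (mod 798)
662^1024 ≡ 310^2 = 96100 ≡ 340 (mod 798)
662^1726 = 662^1024 · 662^512 · 662^128 · 662^32 · 662^16 · 662^8 · 662^4 · 662^2 ≡ 340 · 310 · 142 · 688 · 340 · 310 · 214 · 142 (mod 798).
Accumulate the product:
340 · 310 = 105400 ≡ 64
64 · 142 = 9088 ≡ 310
310 · 688 = 213280 ≡ 214
214 · 340 = 72760 ≡ 142
142 · 310 = 44020 ≡ 130
130 · 214 = 27820 ≡ 688
688 · 142 = 97696 ≡ 340

340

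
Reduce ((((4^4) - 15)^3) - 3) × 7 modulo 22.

16

(4)^4 ≡ 14 (mod 22)
14 - 15 = -1 ≡ 21 (mod 22)
(21)^3 ≡ 21 (mod 22)
21 - 3 = 18
18 × 7 = 126 ≡ 16 (mod 22)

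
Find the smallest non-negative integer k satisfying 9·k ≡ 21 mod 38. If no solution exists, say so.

15

gcd(9, 38) = 1, so a unique solution mod 38 exists.
9⁻¹ ≡ 17 (mod 38).
k ≡ 17·21 ≡ 15 (mod 38).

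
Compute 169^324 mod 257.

324 in binary is 101000100, i.e. 324 = 256 + 64 + 4.
169^1 ≡ 169 (mod 257)
169^2 ≡ 169^2 = 28561 ≡ 34 (mod 257)
169^4 ≡ 34^2 = 1156 ≡ 128 (mod 257)
169^8 ≡ 128^2 = 16384 ≡ 193 (mod 257)
169^16 ≡ 193^2 = 37249 ≡ 241 (mod 257)
169^32 ≡ 241^2 = 58081 ≡ 256 (mod 257)
169^64 ≡ 256^2 = 65536 ≡ 1 (mod 257)
169^128 ≡ 1^2 = 1 (mod 257)
169^256 ≡ 1^2 = 1 (mod 257)
169^324 = 169^256 * 169^64 * 169^4 ≡ 1 * 1 * 128 (mod 257).
Accumulate the product:
1 * 1 = 1
1 * 128 = 128

128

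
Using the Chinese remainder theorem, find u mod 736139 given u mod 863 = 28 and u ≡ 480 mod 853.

480719

863⁻¹ mod 853: 863·256 ≡ 1 (mod 853), so 863⁻¹ ≡ 256.
u = 28 + 863·((480 − 28)·256 mod 853) = 28 + 863·557 = 480719.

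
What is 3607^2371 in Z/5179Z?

Using repeated squaring:
2371 in binary is 100101000011, i.e. 2371 = 2048 + 256 + 64 + 2 + 1.
3607^1 ≡ 3607 (mod 5179)
3607^2 ≡ 3607^2 = 13010449 ≡ 801 (mod 5179)
3607^4 ≡ 801^2 = 641601 ≡ 4584 (mod 5179)
3607^8 ≡ 4584^2 = 21013056 ≡ 1853 (mod 5179)
3607^16 ≡ 1853^2 = 3433609 ≡ 5111 (mod 5179)
3607^32 ≡ 5111^2 = 26122321 ≡ 4624 (mod 5179)
3607^64 ≡ 4624^2 = 21381376 ≡ 2464 (mod 5179)
3607^128 ≡ 2464^2 = 6071296 ≡ 1508 (mod 5179)
3607^256 ≡ 1508^2 = 2274064 ≡ 483 (mod 5179)
3607^512 ≡ 483^2 = 233289 ≡ 234 (mod 5179)
3607^1024 ≡ 234^2 = 54756 ≡ 2966 (mod 5179)
3607^2048 ≡ 2966^2 = 8797156 ≡ 3214 (mod 5179)
3607^2371 = 3607^2048 * 3607^256 * 3607^64 * 3607^2 * 3607^1 ≡ 3214 * 483 * 2464 * 801 * 3607 (mod 5179).
Accumulate the product:
3214 * 483 = 1552362 ≡ 3841
3841 * 2464 = 9464224 ≡ 2191
2191 * 801 = 1754991 ≡ 4489
4489 * 3607 = 16191823 ≡ 2269

2269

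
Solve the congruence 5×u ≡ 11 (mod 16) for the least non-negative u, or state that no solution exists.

gcd(5, 16) = 1, so a unique solution mod 16 exists.
5⁻¹ ≡ 13 (mod 16).
u ≡ 13×11 ≡ 15 (mod 16).

15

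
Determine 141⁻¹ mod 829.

Run the extended Euclidean algorithm:
829 = 5×141 + 124
141 = 1×124 + 17
124 = 7×17 + 5
17 = 3×5 + 2
5 = 2×2 + 1
2 = 2×1 + 0
gcd(141, 829) = 1, so the inverse exists.
Back-substitute for 1:
1 = 1×5 − 2×2
  = −2×17 + 7×5
  = 7×124 − 51×17
  = −51×141 + 58×124
  = 58×829 − 341×141
So 141⁻¹ ≡ −341 ≡ 488 (mod 829).

488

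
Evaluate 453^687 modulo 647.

457

687 in binary is 1010101111, i.e. 687 = 512 + 128 + 32 + 8 + 4 + 2 + 1.
453^1 ≡ 453 (mod 647)
453^2 ≡ 453^2 = 205209 ≡ 110 (mod 647)
453^4 ≡ 110^2 = 12100 ≡ 454 (mod 647)
453^8 ≡ 454^2 = 206116 ≡ 370 (mod 647)
453^16 ≡ 370^2 = 136900 ≡ 383 (mod 647)
453^32 ≡ 383^2 = 146689 ≡ 467 (mod 647)
453^64 ≡ 467^2 = 218089 ≡ 50 (mod 647)
453^128 ≡ 50^2 = 2500 ≡ 559 (mod 647)
453^256 ≡ 559^2 = 312481 ≡ 627 (mod 647)
453^512 ≡ 627^2 = 393129 ≡ 400 (mod 647)
453^687 = 453^512 · 453^128 · 453^32 · 453^8 · 453^4 · 453^2 · 453^1 ≡ 400 · 559 · 467 · 370 · 454 · 110 · 453 (mod 647).
Accumulate the product:
400 · 559 = 223600 ≡ 385
385 · 467 = 179795 ≡ 576
576 · 370 = 213120 ≡ 257
257 · 454 = 116678 ≡ 218
218 · 110 = 23980 ≡ 41
41 · 453 = 18573 ≡ 457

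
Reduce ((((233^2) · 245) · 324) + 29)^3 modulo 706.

101

(233)^2 ≡ 633 (mod 706)
633 · 245 = 155085 ≡ 471 (mod 706)
471 · 324 = 152604 ≡ 108 (mod 706)
108 + 29 = 137
(137)^3 ≡ 101 (mod 706)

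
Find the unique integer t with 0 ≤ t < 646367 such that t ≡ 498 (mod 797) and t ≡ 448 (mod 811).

372697

797⁻¹ mod 811: 797*753 ≡ 1 (mod 811), so 797⁻¹ ≡ 753.
t = 498 + 797*((448 − 498)*753 mod 811) = 498 + 797*467 = 372697.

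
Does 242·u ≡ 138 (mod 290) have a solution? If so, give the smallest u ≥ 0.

gcd(242, 290) = 2, and 2 | 138, so solutions exist.
Divide through by 2: 121·u ≡ 69 mod 145.
121⁻¹ ≡ 6 (mod 145).
u ≡ 6·69 ≡ 124 (mod 145).
The smallest non-negative solution is u = 124.

124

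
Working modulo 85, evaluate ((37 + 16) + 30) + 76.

37 + 16 = 53
53 + 30 = 83
83 + 76 = 159 ≡ 74 (mod 85)

74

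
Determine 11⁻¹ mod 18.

5

18 = 1×11 + 7
11 = 1×7 + 4
7 = 1×4 + 3
4 = 1×3 + 1
3 = 3×1 + 0
gcd(11, 18) = 1, so the inverse exists.
Bézout: 1 = −3×18 + 5×11.
So 11⁻¹ ≡ 5 (mod 18).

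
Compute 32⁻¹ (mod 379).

Apply the Euclidean algorithm and back-substitute:
379 = 11·32 + 27
32 = 1·27 + 5
27 = 5·5 + 2
5 = 2·2 + 1
2 = 2·1 + 0
gcd(32, 379) = 1, so the inverse exists.
Bézout: 1 = −13·379 + 154·32.
So 32⁻¹ ≡ 154 (mod 379).

154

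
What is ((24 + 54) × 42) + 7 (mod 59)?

38

24 + 54 = 78 ≡ 19 (mod 59)
19 × 42 = 798 ≡ 31 (mod 59)
31 + 7 = 38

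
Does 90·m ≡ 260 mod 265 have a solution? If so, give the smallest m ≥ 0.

gcd(90, 265) = 5, and 5 | 260, so solutions exist.
Divide through by 5: 18·m mod 53 = 52.
18⁻¹ ≡ 3 (mod 53).
m ≡ 3·52 ≡ 50 (mod 53).
The smallest non-negative solution is m = 50.

50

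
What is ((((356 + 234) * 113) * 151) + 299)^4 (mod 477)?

356 + 234 = 590 ≡ 113 (mod 477)
113 * 113 = 12769 ≡ 367 (mod 477)
367 * 151 = 55417 ≡ 85 (mod 477)
85 + 299 = 384
(384)^4 ≡ 153 (mod 477)

153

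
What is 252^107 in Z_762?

Compute successive squares:
107 in binary is 1101011, i.e. 107 = 64 + 32 + 8 + 2 + 1.
252^1 ≡ 252 (mod 762)
252^2 ≡ 252^2 = 63504 ≡ 258 (mod 762)
252^4 ≡ 258^2 = 66564 ≡ 270 (mod 762)
252^8 ≡ 270^2 = 72900 ≡ 510 (mod 762)
252^16 ≡ 510^2 = 260100 ≡ 258 (mod 762)
252^32 ≡ 258^2 = 66564 ≡ 270 (mod 762)
252^64 ≡ 270^2 = 72900 ≡ 510 (mod 762)
252^107 = 252^64 * 252^32 * 252^8 * 252^2 * 252^1 ≡ 510 * 270 * 510 * 258 * 252 (mod 762).
Accumulate the product:
510 * 270 = 137700 ≡ 540
540 * 510 = 275400 ≡ 318
318 * 258 = 82044 ≡ 510
510 * 252 = 128520 ≡ 504

504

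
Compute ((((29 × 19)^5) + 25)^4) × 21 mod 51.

30

29 × 19 = 551 ≡ 41 (mod 51)
(41)^5 ≡ 11 (mod 51)
11 + 25 = 36
(36)^4 ≡ 33 (mod 51)
33 × 21 = 693 ≡ 30 (mod 51)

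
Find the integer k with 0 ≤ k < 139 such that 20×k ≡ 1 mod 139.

139 = 6×20 + 19
20 = 1×19 + 1
19 = 19×1 + 0
gcd(20, 139) = 1, so the inverse exists.
Bézout: 1 = −1×139 + 7×20.
So 20⁻¹ ≡ 7 (mod 139).

7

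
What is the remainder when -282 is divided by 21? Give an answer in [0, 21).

-282 = -14·21 + 12, so -282 ≡ 12 (mod 21).

12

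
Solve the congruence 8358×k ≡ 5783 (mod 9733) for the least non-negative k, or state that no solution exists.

gcd(8358, 9733) = 1, so a unique solution mod 9733 exists.
8358⁻¹ ≡ 3695 (mod 9733).
k ≡ 3695×5783 ≡ 4250 (mod 9733).

4250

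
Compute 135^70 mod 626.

365

70 in binary is 1000110, i.e. 70 = 64 + 4 + 2.
135^1 ≡ 135 (mod 626)
135^2 ≡ 135^2 = 18225 ≡ 71 (mod 626)
135^4 ≡ 71^2 = 5041 ≡ 33 (mod 626)
135^8 ≡ 33^2 = 1089 ≡ 463 (mod 626)
135^16 ≡ 463^2 = 214369 ≡ 277 (mod 626)
135^32 ≡ 277^2 = 76729 ≡ 357 (mod 626)
135^64 ≡ 357^2 = 127449 ≡ 371 (mod 626)
135^70 = 135^64 × 135^4 × 135^2 ≡ 371 × 33 × 71 (mod 626).
Accumulate the product:
371 × 33 = 12243 ≡ 349
349 × 71 = 24779 ≡ 365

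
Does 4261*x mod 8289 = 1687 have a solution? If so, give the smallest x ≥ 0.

6418

gcd(4261, 8289) = 1, so a unique solution mod 8289 exists.
4261⁻¹ ≡ 5443 (mod 8289).
x ≡ 5443*1687 ≡ 6418 (mod 8289).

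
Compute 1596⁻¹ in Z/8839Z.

3550

8839 = 5·1596 + 859
1596 = 1·859 + 737
859 = 1·737 + 122
737 = 6·122 + 5
122 = 24·5 + 2
5 = 2·2 + 1
2 = 2·1 + 0
gcd(1596, 8839) = 1, so the inverse exists.
Bézout: 1 = −641·8839 + 3550·1596.
So 1596⁻¹ ≡ 3550 (mod 8839).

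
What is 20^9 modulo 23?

5

Using repeated squaring:
9 in binary is 1001, i.e. 9 = 8 + 1.
20^1 ≡ 20 (mod 23)
20^2 ≡ 20^2 = 400 ≡ 9 (mod 23)
20^4 ≡ 9^2 = 81 ≡ 12 (mod 23)
20^8 ≡ 12^2 = 144 ≡ 6 (mod 23)
20^9 = 20^8 × 20^1 ≡ 6 × 20 (mod 23).
6 × 20 = 120 ≡ 5 (mod 23).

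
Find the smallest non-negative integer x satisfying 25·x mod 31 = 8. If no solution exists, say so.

gcd(25, 31) = 1, so a unique solution mod 31 exists.
25⁻¹ ≡ 5 (mod 31).
x ≡ 5·8 ≡ 9 (mod 31).

9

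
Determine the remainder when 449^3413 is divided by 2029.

Using repeated squaring:
3413 in binary is 110101010101, i.e. 3413 = 2048 + 1024 + 256 + 64 + 16 + 4 + 1.
449^1 ≡ 449 (mod 2029)
449^2 ≡ 449^2 = 201601 ≡ 730 (mod 2029)
449^4 ≡ 730^2 = 532900 ≡ 1302 (mod 2029)
449^8 ≡ 1302^2 = 1695204 ≡ 989 (mod 2029)
449^16 ≡ 989^2 = 978121 ≡ 143 (mod 2029)
449^32 ≡ 143^2 = 20449 ≡ 159 (mod 2029)
449^64 ≡ 159^2 = 25281 ≡ 933 (mod 2029)
449^128 ≡ 933^2 = 870489 ≡ 48 (mod 2029)
449^256 ≡ 48^2 = 2304 ≡ 275 (mod 2029)
449^512 ≡ 275^2 = 75625 ≡ 552 (mod 2029)
449^1024 ≡ 552^2 = 304704 ≡ 354 (mod 2029)
449^2048 ≡ 354^2 = 125316 ≡ 1547 (mod 2029)
449^3413 = 449^2048 × 449^1024 × 449^256 × 449^64 × 449^16 × 449^4 × 449^1 ≡ 1547 × 354 × 275 × 933 × 143 × 1302 × 449 (mod 2029).
Accumulate the product:
1547 × 354 = 547638 ≡ 1837
1837 × 275 = 505175 ≡ 1983
1983 × 933 = 1850139 ≡ 1720
1720 × 143 = 245960 ≡ 451
451 × 1302 = 587202 ≡ 821
821 × 449 = 368629 ≡ 1380

1380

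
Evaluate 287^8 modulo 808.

169

Using repeated squaring:
287^1 ≡ 287 (mod 808)
287^2 ≡ 287^2 = 82369 ≡ 761 (mod 808)
287^4 ≡ 761^2 = 579121 ≡ 593 (mod 808)
287^8 ≡ 593^2 = 351649 ≡ 169 (mod 808)
So 287^8 ≡ 169 (mod 808).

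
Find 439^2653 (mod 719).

532

Using repeated squaring:
439^1 ≡ 439 (mod 719)
439^2 ≡ 439^2 = 192721 ≡ 29 (mod 719)
439^4 ≡ 29^2 = 841 ≡ 122 (mod 719)
439^8 ≡ 122^2 = 14884 ≡ 504 (mod 719)
439^16 ≡ 504^2 = 254016 ≡ 209 (mod 719)
439^32 ≡ 209^2 = 43681 ≡ 541 (mod 719)
439^64 ≡ 541^2 = 292681 ≡ 48 (mod 719)
439^128 ≡ 48^2 = 2304 ≡ 147 (mod 719)
439^256 ≡ 147^2 = 21609 ≡ 39 (mod 719)
439^512 ≡ 39^2 = 1521 ≡ 83 (mod 719)
439^1024 ≡ 83^2 = 6889 ≡ 418 (mod 719)
439^2048 ≡ 418^2 = 174724 ≡ 7 (mod 719)
439^2653 = 439^2048 × 439^512 × 439^64 × 439^16 × 439^8 × 439^4 × 439^1 ≡ 7 × 83 × 48 × 209 × 504 × 122 × 439 (mod 719).
Accumulate the product:
7 × 83 = 581
581 × 48 = 27888 ≡ 566
566 × 209 = 118294 ≡ 378
378 × 504 = 190512 ≡ 696
696 × 122 = 84912 ≡ 70
70 × 439 = 30730 ≡ 532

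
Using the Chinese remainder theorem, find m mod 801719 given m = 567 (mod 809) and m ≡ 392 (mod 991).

278863

809⁻¹ mod 991: 809×49 ≡ 1 (mod 991), so 809⁻¹ ≡ 49.
m = 567 + 809×((392 − 567)×49 mod 991) = 567 + 809×344 = 278863.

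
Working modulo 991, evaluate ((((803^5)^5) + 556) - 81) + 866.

294

(803)^5 ≡ 689 (mod 991)
(689)^5 ≡ 935 (mod 991)
935 + 556 = 1491 ≡ 500 (mod 991)
500 - 81 = 419
419 + 866 = 1285 ≡ 294 (mod 991)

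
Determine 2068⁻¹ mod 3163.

2100

By the extended Euclidean algorithm:
3163 = 1*2068 + 1095
2068 = 1*1095 + 973
1095 = 1*973 + 122
973 = 7*122 + 119
122 = 1*119 + 3
119 = 39*3 + 2
3 = 1*2 + 1
2 = 2*1 + 0
gcd(2068, 3163) = 1, so the inverse exists.
Back-substitute for 1:
1 = 1*3 − 1*2
  = −1*119 + 40*3
  = 40*122 − 41*119
  = −41*973 + 327*122
  = 327*1095 − 368*973
  = −368*2068 + 695*1095
  = 695*3163 − 1063*2068
So 2068⁻¹ ≡ −1063 ≡ 2100 (mod 3163).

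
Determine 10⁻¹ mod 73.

73 = 7·10 + 3
10 = 3·3 + 1
3 = 3·1 + 0
gcd(10, 73) = 1, so the inverse exists.
Back-substitute for 1:
1 = 1·10 − 3·3
  = −3·73 + 22·10
So 10⁻¹ ≡ 22 (mod 73).

22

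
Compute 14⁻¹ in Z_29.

Run the extended Euclidean algorithm:
29 = 2*14 + 1
14 = 14*1 + 0
gcd(14, 29) = 1, so the inverse exists.
Bézout: 1 = 1*29 − 2*14.
So 14⁻¹ ≡ −2 ≡ 27 (mod 29).

27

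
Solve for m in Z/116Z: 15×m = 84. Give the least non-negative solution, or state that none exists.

52

gcd(15, 116) = 1, so a unique solution mod 116 exists.
15⁻¹ ≡ 31 (mod 116).
m ≡ 31×84 ≡ 52 (mod 116).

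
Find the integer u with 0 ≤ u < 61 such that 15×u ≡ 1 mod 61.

Apply the Euclidean algorithm and back-substitute:
61 = 4*15 + 1
15 = 15*1 + 0
gcd(15, 61) = 1, so the inverse exists.
Bézout: 1 = 1*61 − 4*15.
So 15⁻¹ ≡ −4 ≡ 57 (mod 61).

57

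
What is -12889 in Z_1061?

-12889 = -13*1061 + 904, so -12889 ≡ 904 (mod 1061).

904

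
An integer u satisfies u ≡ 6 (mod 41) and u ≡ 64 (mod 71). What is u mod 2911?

41⁻¹ mod 71: 41·26 ≡ 1 (mod 71), so 41⁻¹ ≡ 26.
u = 6 + 41·((64 − 6)·26 mod 71) = 6 + 41·17 = 703.

703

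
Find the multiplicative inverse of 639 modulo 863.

366

Apply the Euclidean algorithm and back-substitute:
863 = 1*639 + 224
639 = 2*224 + 191
224 = 1*191 + 33
191 = 5*33 + 26
33 = 1*26 + 7
26 = 3*7 + 5
7 = 1*5 + 2
5 = 2*2 + 1
2 = 2*1 + 0
gcd(639, 863) = 1, so the inverse exists.
Bézout: 1 = −271*863 + 366*639.
So 639⁻¹ ≡ 366 (mod 863).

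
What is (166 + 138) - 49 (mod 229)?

166 + 138 = 304 ≡ 75 (mod 229)
75 - 49 = 26

26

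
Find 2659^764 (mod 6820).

1621

764 in binary is 1011111100, i.e. 764 = 512 + 128 + 64 + 32 + 16 + 8 + 4.
2659^1 ≡ 2659 (mod 6820)
2659^2 ≡ 2659^2 = 7070281 ≡ 4761 (mod 6820)
2659^4 ≡ 4761^2 = 22667121 ≡ 4261 (mod 6820)
2659^8 ≡ 4261^2 = 18156121 ≡ 1281 (mod 6820)
2659^16 ≡ 1281^2 = 1640961 ≡ 4161 (mod 6820)
2659^32 ≡ 4161^2 = 17313921 ≡ 4761 (mod 6820)
2659^64 ≡ 4761^2 = 22667121 ≡ 4261 (mod 6820)
2659^128 ≡ 4261^2 = 18156121 ≡ 1281 (mod 6820)
2659^256 ≡ 1281^2 = 1640961 ≡ 4161 (mod 6820)
2659^512 ≡ 4161^2 = 17313921 ≡ 4761 (mod 6820)
2659^764 = 2659^512 · 2659^128 · 2659^64 · 2659^32 · 2659^16 · 2659^8 · 2659^4 ≡ 4761 · 1281 · 4261 · 4761 · 4161 · 1281 · 4261 (mod 6820).
Accumulate the product:
4761 · 1281 = 6098841 ≡ 1761
1761 · 4261 = 7503621 ≡ 1621
1621 · 4761 = 7717581 ≡ 4161
4161 · 4161 = 17313921 ≡ 4761
4761 · 1281 = 6098841 ≡ 1761
1761 · 4261 = 7503621 ≡ 1621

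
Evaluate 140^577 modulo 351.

140

By square-and-multiply:
577 in binary is 1001000001, i.e. 577 = 512 + 64 + 1.
140^1 ≡ 140 (mod 351)
140^2 ≡ 140^2 = 19600 ≡ 295 (mod 351)
140^4 ≡ 295^2 = 87025 ≡ 328 (mod 351)
140^8 ≡ 328^2 = 107584 ≡ 178 (mod 351)
140^16 ≡ 178^2 = 31684 ≡ 94 (mod 351)
140^32 ≡ 94^2 = 8836 ≡ 61 (mod 351)
140^64 ≡ 61^2 = 3721 ≡ 211 (mod 351)
140^128 ≡ 211^2 = 44521 ≡ 295 (mod 351)
140^256 ≡ 295^2 = 87025 ≡ 328 (mod 351)
140^512 ≡ 328^2 = 107584 ≡ 178 (mod 351)
140^577 = 140^512 * 140^64 * 140^1 ≡ 178 * 211 * 140 (mod 351).
Accumulate the product:
178 * 211 = 37558 ≡ 1
1 * 140 = 140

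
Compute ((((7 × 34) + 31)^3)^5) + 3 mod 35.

7 × 34 = 238 ≡ 28 (mod 35)
28 + 31 = 59 ≡ 24 (mod 35)
(24)^3 ≡ 34 (mod 35)
(34)^5 ≡ 34 (mod 35)
34 + 3 = 37 ≡ 2 (mod 35)

2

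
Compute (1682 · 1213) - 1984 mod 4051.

629

1682 · 1213 = 2040266 ≡ 2613 (mod 4051)
2613 - 1984 = 629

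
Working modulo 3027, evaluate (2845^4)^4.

(2845)^4 ≡ 2686 (mod 3027)
(2686)^4 ≡ 985 (mod 3027)

985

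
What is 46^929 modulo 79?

64

By square-and-multiply:
929 in binary is 1110100001, i.e. 929 = 512 + 256 + 128 + 32 + 1.
46^1 ≡ 46 (mod 79)
46^2 ≡ 46^2 = 2116 ≡ 62 (mod 79)
46^4 ≡ 62^2 = 3844 ≡ 52 (mod 79)
46^8 ≡ 52^2 = 2704 ≡ 18 (mod 79)
46^16 ≡ 18^2 = 324 ≡ 8 (mod 79)
46^32 ≡ 8^2 = 64 (mod 79)
46^64 ≡ 64^2 = 4096 ≡ 67 (mod 79)
46^128 ≡ 67^2 = 4489 ≡ 65 (mod 79)
46^256 ≡ 65^2 = 4225 ≡ 38 (mod 79)
46^512 ≡ 38^2 = 1444 ≡ 22 (mod 79)
46^929 = 46^512 * 46^256 * 46^128 * 46^32 * 46^1 ≡ 22 * 38 * 65 * 64 * 46 (mod 79).
Accumulate the product:
22 * 38 = 836 ≡ 46
46 * 65 = 2990 ≡ 67
67 * 64 = 4288 ≡ 22
22 * 46 = 1012 ≡ 64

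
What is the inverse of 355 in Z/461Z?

187

461 = 1*355 + 106
355 = 3*106 + 37
106 = 2*37 + 32
37 = 1*32 + 5
32 = 6*5 + 2
5 = 2*2 + 1
2 = 2*1 + 0
gcd(355, 461) = 1, so the inverse exists.
Back-substitute for 1:
1 = 1*5 − 2*2
  = −2*32 + 13*5
  = 13*37 − 15*32
  = −15*106 + 43*37
  = 43*355 − 144*106
  = −144*461 + 187*355
So 355⁻¹ ≡ 187 (mod 461).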